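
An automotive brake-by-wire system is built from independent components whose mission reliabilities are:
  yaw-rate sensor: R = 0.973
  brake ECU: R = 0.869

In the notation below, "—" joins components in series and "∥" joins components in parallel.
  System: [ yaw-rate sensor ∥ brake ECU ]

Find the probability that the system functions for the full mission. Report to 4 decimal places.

0.9965

Parallel (yaw-rate sensor and brake ECU): 1 − (1 − 0.973000)(1 − 0.869000) = 0.9965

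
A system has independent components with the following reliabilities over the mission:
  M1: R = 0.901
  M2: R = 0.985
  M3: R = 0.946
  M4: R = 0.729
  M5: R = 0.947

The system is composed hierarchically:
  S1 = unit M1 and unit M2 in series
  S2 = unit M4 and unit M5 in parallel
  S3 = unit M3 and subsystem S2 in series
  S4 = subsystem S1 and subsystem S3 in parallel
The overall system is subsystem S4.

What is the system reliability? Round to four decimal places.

Series (M1 and M2): 0.901000 × 0.985000 = 0.887485
Parallel (M4 and M5): 1 − (1 − 0.729000)(1 − 0.947000) = 0.985637
Series (M3 and [0.985637]): 0.946000 × 0.985637 = 0.932413
Parallel ([0.887485] and [0.932413]): 1 − (1 − 0.887485)(1 − 0.932413) = 0.9924

0.9924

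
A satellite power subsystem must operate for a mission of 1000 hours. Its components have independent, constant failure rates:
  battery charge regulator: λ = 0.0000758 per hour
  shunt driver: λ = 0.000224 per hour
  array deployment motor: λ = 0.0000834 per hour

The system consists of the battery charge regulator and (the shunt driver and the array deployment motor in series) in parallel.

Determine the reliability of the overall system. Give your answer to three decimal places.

0.981

R(battery charge regulator) = exp(−0.0000758 × 1000) = 0.92700
R(shunt driver) = exp(−0.000224 × 1000) = 0.79932
R(array deployment motor) = exp(−0.0000834 × 1000) = 0.91998
Series (shunt driver and array deployment motor): 0.79932 × 0.91998 = 0.73536
Parallel (battery charge regulator and [0.73536]): 1 − (1 − 0.92700)(1 − 0.73536) = 0.981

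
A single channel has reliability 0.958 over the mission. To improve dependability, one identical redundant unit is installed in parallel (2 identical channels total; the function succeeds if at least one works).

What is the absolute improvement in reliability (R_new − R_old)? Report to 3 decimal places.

R_before = 0.958
R_after = 1 − (1 − 0.958)^2 = 0.998
ΔR = 0.998 − 0.958 = 0.040

0.040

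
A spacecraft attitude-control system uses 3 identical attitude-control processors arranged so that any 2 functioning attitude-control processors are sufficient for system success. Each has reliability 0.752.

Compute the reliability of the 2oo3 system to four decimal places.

0.8460

R = Σ_{i=2}^{3} C(3,i) p^i (1−p)^{3−i} with p = 0.752
C(3,2)·0.752^2·0.248^1 = 0.420735
C(3,3)·0.752^3·0.248^0 = 0.425259
Sum = 0.8460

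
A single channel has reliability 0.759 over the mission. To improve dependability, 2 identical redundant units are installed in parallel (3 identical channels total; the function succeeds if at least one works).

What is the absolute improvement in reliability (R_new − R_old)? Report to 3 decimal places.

0.227

R_before = 0.759
R_after = 1 − (1 − 0.759)^3 = 0.986
ΔR = 0.986 − 0.759 = 0.227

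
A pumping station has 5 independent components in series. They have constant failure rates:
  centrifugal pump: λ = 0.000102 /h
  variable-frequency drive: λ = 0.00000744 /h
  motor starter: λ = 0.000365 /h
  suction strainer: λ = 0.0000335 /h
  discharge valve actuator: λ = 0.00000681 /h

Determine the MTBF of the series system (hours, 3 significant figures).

Series of exponential components: λ_sys = Σ λ_i
λ_sys = 0.000102 + 0.00000744 + 0.000365 + 0.0000335 + 0.00000681 = 5.1475e-04 /h
MTBF = 1 / λ_sys = 1940 h

1940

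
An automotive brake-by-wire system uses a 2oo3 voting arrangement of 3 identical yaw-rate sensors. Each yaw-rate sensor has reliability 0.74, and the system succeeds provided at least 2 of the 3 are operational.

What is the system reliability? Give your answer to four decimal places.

R = Σ_{i=2}^{3} C(3,i) p^i (1−p)^{3−i} with p = 0.74
C(3,2)·0.74^2·0.26^1 = 0.427128
C(3,3)·0.74^3·0.26^0 = 0.405224
Sum = 0.8324

0.8324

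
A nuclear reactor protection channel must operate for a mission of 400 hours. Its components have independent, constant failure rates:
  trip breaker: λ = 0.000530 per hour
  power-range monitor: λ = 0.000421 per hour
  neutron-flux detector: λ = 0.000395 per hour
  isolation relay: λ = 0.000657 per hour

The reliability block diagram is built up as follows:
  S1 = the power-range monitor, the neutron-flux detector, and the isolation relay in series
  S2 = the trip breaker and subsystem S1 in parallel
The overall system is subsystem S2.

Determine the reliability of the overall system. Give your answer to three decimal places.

R(trip breaker) = exp(−0.000530 × 400) = 0.80896
R(power-range monitor) = exp(−0.000421 × 400) = 0.84502
R(neutron-flux detector) = exp(−0.000395 × 400) = 0.85385
R(isolation relay) = exp(−0.000657 × 400) = 0.76890
Series (power-range monitor, neutron-flux detector, and isolation relay): 0.84502 × 0.85385 × 0.76890 = 0.55478
Parallel (trip breaker and [0.55478]): 1 − (1 − 0.80896)(1 − 0.55478) = 0.915

0.915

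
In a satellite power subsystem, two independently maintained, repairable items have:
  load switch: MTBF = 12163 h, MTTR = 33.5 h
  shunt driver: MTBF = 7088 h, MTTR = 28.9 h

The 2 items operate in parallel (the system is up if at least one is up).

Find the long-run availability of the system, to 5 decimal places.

A(load switch) = MTBF/(MTBF+MTTR) = 12163/(12163+33.5) = 0.997253
A(shunt driver) = MTBF/(MTBF+MTTR) = 7088/(7088+28.9) = 0.995939
Parallel availability: 1 − (1 − 0.997253)(1 − 0.995939) = 0.99999

0.99999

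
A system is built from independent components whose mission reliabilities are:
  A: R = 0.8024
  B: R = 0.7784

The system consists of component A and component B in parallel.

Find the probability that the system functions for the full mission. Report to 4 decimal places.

Parallel (A and B): 1 − (1 − 0.802400)(1 − 0.778400) = 0.9562

0.9562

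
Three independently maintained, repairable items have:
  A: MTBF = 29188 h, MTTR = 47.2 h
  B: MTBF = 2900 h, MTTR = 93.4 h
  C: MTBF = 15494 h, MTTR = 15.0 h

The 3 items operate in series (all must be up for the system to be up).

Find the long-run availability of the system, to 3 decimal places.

0.966

A(A) = MTBF/(MTBF+MTTR) = 29188/(29188+47.2) = 0.998386
A(B) = MTBF/(MTBF+MTTR) = 2900/(2900+93.4) = 0.968798
A(C) = MTBF/(MTBF+MTTR) = 15494/(15494+15.0) = 0.999033
Series availability: 0.998386 × 0.968798 × 0.999033 = 0.966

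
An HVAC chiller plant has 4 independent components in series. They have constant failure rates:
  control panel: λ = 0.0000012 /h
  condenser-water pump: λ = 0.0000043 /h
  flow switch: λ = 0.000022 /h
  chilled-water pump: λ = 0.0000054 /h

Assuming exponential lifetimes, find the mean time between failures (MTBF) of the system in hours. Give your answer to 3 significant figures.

Series of exponential components: λ_sys = Σ λ_i
λ_sys = 0.0000012 + 0.0000043 + 0.000022 + 0.0000054 = 3.2900e-05 /h
MTBF = 1 / λ_sys = 30400 h

30400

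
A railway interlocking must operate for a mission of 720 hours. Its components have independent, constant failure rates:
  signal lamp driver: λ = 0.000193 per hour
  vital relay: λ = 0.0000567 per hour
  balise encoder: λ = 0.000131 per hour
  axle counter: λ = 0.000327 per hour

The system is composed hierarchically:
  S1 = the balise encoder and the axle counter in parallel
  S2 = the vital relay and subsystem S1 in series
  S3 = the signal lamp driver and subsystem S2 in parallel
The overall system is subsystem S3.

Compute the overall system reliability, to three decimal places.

0.992

R(signal lamp driver) = exp(−0.000193 × 720) = 0.87026
R(vital relay) = exp(−0.0000567 × 720) = 0.96000
R(balise encoder) = exp(−0.000131 × 720) = 0.90999
R(axle counter) = exp(−0.000327 × 720) = 0.79022
Parallel (balise encoder and axle counter): 1 − (1 − 0.90999)(1 − 0.79022) = 0.98112
Series (vital relay and [0.98112]): 0.96000 × 0.98112 = 0.94188
Parallel (signal lamp driver and [0.94188]): 1 − (1 − 0.87026)(1 − 0.94188) = 0.992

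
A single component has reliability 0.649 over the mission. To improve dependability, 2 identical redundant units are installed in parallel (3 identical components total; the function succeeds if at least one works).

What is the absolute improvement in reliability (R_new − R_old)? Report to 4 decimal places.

R_before = 0.649
R_after = 1 − (1 − 0.649)^3 = 0.9568
ΔR = 0.9568 − 0.649 = 0.3078

0.3078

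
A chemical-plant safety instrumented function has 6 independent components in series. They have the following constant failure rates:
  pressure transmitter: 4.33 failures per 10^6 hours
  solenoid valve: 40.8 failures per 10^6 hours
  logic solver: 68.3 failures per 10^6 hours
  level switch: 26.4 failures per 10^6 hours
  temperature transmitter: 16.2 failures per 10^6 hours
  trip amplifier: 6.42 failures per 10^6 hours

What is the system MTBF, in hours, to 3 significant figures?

Series of exponential components: λ_sys = Σ λ_i
λ_sys = 0.00000433 + 0.0000408 + 0.0000683 + 0.0000264 + 0.0000162 + 0.00000642 = 1.6245e-04 /h
MTBF = 1 / λ_sys = 6160 h

6160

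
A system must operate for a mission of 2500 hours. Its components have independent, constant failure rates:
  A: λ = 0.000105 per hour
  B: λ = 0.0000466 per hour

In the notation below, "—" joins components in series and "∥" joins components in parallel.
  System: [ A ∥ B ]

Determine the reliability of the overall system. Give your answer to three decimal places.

0.975

R(A) = exp(−0.000105 × 2500) = 0.76913
R(B) = exp(−0.0000466 × 2500) = 0.89003
Parallel (A and B): 1 − (1 − 0.76913)(1 − 0.89003) = 0.975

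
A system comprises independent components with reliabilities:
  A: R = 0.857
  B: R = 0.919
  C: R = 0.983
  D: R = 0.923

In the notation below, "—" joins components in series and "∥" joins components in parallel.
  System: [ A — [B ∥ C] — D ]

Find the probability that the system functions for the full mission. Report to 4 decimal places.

0.7899

Parallel (B and C): 1 − (1 − 0.919000)(1 − 0.983000) = 0.998623
Series (A, [0.998623], and D): 0.857000 × 0.998623 × 0.923000 = 0.7899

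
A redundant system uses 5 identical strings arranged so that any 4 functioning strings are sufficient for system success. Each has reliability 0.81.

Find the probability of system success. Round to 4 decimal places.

R = Σ_{i=4}^{5} C(5,i) p^i (1−p)^{5−i} with p = 0.81
C(5,4)·0.81^4·0.19^1 = 0.408944
C(5,5)·0.81^5·0.19^0 = 0.348678
Sum = 0.7576

0.7576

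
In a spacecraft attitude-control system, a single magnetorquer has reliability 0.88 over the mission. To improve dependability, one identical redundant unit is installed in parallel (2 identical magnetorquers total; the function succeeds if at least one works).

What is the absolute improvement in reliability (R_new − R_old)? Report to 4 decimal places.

0.1056

R_before = 0.88
R_after = 1 − (1 − 0.88)^2 = 0.9856
ΔR = 0.9856 − 0.88 = 0.1056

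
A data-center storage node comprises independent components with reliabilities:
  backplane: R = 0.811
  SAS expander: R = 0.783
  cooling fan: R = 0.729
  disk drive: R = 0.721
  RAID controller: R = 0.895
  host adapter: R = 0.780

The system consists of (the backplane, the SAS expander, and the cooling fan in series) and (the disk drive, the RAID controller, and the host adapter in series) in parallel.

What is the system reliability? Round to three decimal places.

0.733

Series (backplane, SAS expander, and cooling fan): 0.81100 × 0.78300 × 0.72900 = 0.46292
Series (disk drive, RAID controller, and host adapter): 0.72100 × 0.89500 × 0.78000 = 0.50333
Parallel ([0.46292] and [0.50333]): 1 − (1 − 0.46292)(1 − 0.50333) = 0.733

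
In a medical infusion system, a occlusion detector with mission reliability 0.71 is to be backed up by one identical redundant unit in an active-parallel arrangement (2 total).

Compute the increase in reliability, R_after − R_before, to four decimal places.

R_before = 0.71
R_after = 1 − (1 − 0.71)^2 = 0.9159
ΔR = 0.9159 − 0.71 = 0.2059

0.2059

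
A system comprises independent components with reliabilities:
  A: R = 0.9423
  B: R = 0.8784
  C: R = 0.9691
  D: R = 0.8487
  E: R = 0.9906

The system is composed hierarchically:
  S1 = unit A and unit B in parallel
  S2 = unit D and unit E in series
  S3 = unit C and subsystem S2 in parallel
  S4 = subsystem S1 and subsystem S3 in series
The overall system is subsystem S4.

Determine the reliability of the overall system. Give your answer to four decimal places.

Parallel (A and B): 1 − (1 − 0.942300)(1 − 0.878400) = 0.992984
Series (D and E): 0.848700 × 0.990600 = 0.840722
Parallel (C and [0.840722]): 1 − (1 − 0.969100)(1 − 0.840722) = 0.995078
Series ([0.992984] and [0.995078]): 0.992984 × 0.995078 = 0.9881

0.9881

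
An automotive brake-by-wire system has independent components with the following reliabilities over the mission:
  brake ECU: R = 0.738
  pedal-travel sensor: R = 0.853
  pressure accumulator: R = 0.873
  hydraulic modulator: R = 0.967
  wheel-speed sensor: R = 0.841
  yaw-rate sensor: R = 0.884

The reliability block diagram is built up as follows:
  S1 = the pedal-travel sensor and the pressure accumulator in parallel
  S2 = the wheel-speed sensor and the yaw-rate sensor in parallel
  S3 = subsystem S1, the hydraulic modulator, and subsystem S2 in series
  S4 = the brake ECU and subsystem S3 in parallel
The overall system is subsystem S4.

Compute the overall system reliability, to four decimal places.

Parallel (pedal-travel sensor and pressure accumulator): 1 − (1 − 0.853000)(1 − 0.873000) = 0.981331
Parallel (wheel-speed sensor and yaw-rate sensor): 1 − (1 − 0.841000)(1 − 0.884000) = 0.981556
Series ([0.981331], hydraulic modulator, and [0.981556]): 0.981331 × 0.967000 × 0.981556 = 0.931445
Parallel (brake ECU and [0.931445]): 1 − (1 − 0.738000)(1 − 0.931445) = 0.9820

0.9820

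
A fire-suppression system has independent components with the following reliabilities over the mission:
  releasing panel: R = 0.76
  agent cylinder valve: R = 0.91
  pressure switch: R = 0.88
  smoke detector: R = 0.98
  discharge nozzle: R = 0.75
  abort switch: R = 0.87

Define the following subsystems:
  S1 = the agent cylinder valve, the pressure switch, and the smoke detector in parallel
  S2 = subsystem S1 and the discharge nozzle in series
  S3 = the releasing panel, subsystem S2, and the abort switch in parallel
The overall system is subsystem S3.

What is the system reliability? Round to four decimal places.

Parallel (agent cylinder valve, pressure switch, and smoke detector): 1 − (1 − 0.910000)(1 − 0.880000)(1 − 0.980000) = 0.999784
Series ([0.999784] and discharge nozzle): 0.999784 × 0.750000 = 0.749838
Parallel (releasing panel, [0.749838], and abort switch): 1 − (1 − 0.760000)(1 − 0.749838)(1 − 0.870000) = 0.9922

0.9922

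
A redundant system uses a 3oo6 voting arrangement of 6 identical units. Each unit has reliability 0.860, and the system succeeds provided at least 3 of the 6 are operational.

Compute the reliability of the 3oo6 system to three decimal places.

0.995

R = Σ_{i=3}^{6} C(6,i) p^i (1−p)^{6−i} with p = 0.860
C(6,3)·0.860^3·0.140^3 = 0.03491
C(6,4)·0.860^4·0.140^2 = 0.16082
C(6,5)·0.860^5·0.140^1 = 0.39516
C(6,6)·0.860^6·0.140^0 = 0.40457
Sum = 0.995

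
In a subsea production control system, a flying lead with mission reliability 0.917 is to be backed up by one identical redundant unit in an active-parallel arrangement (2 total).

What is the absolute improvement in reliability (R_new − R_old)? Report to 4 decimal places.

R_before = 0.917
R_after = 1 − (1 − 0.917)^2 = 0.9931
ΔR = 0.9931 − 0.917 = 0.0761

0.0761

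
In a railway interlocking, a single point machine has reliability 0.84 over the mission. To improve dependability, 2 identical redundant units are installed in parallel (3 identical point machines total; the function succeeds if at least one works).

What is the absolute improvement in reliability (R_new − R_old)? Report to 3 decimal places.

R_before = 0.84
R_after = 1 − (1 − 0.84)^3 = 0.996
ΔR = 0.996 − 0.84 = 0.156

0.156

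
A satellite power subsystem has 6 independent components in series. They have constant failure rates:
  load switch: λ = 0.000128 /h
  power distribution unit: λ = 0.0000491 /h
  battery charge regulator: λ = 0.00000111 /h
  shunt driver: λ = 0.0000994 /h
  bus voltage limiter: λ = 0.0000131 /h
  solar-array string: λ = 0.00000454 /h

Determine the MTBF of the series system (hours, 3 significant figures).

3390

Series of exponential components: λ_sys = Σ λ_i
λ_sys = 0.000128 + 0.0000491 + 0.00000111 + 0.0000994 + 0.0000131 + 0.00000454 = 2.9525e-04 /h
MTBF = 1 / λ_sys = 3390 h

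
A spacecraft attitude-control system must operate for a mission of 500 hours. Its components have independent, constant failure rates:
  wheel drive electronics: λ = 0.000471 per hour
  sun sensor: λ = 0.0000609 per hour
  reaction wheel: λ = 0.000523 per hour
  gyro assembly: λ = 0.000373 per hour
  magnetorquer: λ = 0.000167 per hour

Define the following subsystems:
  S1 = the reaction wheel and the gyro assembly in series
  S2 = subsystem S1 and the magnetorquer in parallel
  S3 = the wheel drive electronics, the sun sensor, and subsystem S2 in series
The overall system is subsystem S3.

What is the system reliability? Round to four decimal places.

0.7443

R(wheel drive electronics) = exp(−0.000471 × 500) = 0.790176
R(sun sensor) = exp(−0.0000609 × 500) = 0.970009
R(reaction wheel) = exp(−0.000523 × 500) = 0.769896
R(gyro assembly) = exp(−0.000373 × 500) = 0.829859
R(magnetorquer) = exp(−0.000167 × 500) = 0.919891
Series (reaction wheel and gyro assembly): 0.769896 × 0.829859 = 0.638905
Parallel ([0.638905] and magnetorquer): 1 − (1 − 0.638905)(1 − 0.919891) = 0.971073
Series (wheel drive electronics, sun sensor, and [0.971073]): 0.790176 × 0.970009 × 0.971073 = 0.7443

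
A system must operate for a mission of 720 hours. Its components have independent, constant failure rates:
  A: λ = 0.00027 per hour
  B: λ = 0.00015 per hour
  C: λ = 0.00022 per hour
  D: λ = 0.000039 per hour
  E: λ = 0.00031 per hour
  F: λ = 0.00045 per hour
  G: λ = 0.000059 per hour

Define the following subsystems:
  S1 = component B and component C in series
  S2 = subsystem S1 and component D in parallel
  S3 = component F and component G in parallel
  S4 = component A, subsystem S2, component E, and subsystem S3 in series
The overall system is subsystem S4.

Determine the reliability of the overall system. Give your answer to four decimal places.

R(A) = exp(−0.00027 × 720) = 0.823329
R(B) = exp(−0.00015 × 720) = 0.897628
R(C) = exp(−0.00022 × 720) = 0.853508
R(D) = exp(−0.000039 × 720) = 0.972311
R(E) = exp(−0.00031 × 720) = 0.799955
R(F) = exp(−0.00045 × 720) = 0.723250
R(G) = exp(−0.000059 × 720) = 0.958410
Series (B and C): 0.897628 × 0.853508 = 0.766133
Parallel ([0.766133] and D): 1 − (1 − 0.766133)(1 − 0.972311) = 0.993524
Parallel (F and G): 1 − (1 − 0.723250)(1 − 0.958410) = 0.988490
Series (A, [0.993524], E, and [0.988490]): 0.823329 × 0.993524 × 0.799955 × 0.988490 = 0.6468

0.6468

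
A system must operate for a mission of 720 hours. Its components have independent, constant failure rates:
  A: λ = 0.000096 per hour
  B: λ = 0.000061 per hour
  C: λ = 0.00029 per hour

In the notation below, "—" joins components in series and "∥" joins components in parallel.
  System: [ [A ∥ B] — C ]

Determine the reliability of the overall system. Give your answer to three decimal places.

R(A) = exp(−0.000096 × 720) = 0.93321
R(B) = exp(−0.000061 × 720) = 0.95703
R(C) = exp(−0.00029 × 720) = 0.81156
Parallel (A and B): 1 − (1 − 0.93321)(1 − 0.95703) = 0.99713
Series ([0.99713] and C): 0.99713 × 0.81156 = 0.809

0.809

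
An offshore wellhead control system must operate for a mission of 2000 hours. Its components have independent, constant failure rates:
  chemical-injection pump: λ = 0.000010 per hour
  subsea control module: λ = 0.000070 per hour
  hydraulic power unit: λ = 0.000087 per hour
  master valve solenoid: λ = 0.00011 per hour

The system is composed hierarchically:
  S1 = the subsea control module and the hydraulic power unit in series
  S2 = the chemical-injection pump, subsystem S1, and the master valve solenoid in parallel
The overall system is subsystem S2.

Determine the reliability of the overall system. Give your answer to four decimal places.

0.9989

R(chemical-injection pump) = exp(−0.000010 × 2000) = 0.980199
R(subsea control module) = exp(−0.000070 × 2000) = 0.869358
R(hydraulic power unit) = exp(−0.000087 × 2000) = 0.840297
R(master valve solenoid) = exp(−0.00011 × 2000) = 0.802519
Series (subsea control module and hydraulic power unit): 0.869358 × 0.840297 = 0.730519
Parallel (chemical-injection pump, [0.730519], and master valve solenoid): 1 − (1 − 0.980199)(1 − 0.730519)(1 − 0.802519) = 0.9989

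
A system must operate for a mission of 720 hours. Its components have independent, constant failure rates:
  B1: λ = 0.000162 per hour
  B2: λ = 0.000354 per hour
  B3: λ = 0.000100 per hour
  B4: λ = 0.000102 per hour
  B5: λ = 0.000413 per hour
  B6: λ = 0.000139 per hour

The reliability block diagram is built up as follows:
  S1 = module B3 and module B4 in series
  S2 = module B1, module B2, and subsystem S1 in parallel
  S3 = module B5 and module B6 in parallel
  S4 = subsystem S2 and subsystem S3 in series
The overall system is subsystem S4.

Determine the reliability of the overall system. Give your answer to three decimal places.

0.972

R(B1) = exp(−0.000162 × 720) = 0.88991
R(B2) = exp(−0.000354 × 720) = 0.77501
R(B3) = exp(−0.000100 × 720) = 0.93053
R(B4) = exp(−0.000102 × 720) = 0.92919
R(B5) = exp(−0.000413 × 720) = 0.74278
R(B6) = exp(−0.000139 × 720) = 0.90477
Series (B3 and B4): 0.93053 × 0.92919 = 0.86464
Parallel (B1, B2, and [0.86464]): 1 − (1 − 0.88991)(1 − 0.77501)(1 − 0.86464) = 0.99665
Parallel (B5 and B6): 1 − (1 − 0.74278)(1 − 0.90477) = 0.97550
Series ([0.99665] and [0.97550]): 0.99665 × 0.97550 = 0.972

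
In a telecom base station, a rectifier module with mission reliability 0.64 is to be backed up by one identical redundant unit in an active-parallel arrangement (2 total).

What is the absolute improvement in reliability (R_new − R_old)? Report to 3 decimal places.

R_before = 0.64
R_after = 1 − (1 − 0.64)^2 = 0.870
ΔR = 0.870 − 0.64 = 0.230

0.230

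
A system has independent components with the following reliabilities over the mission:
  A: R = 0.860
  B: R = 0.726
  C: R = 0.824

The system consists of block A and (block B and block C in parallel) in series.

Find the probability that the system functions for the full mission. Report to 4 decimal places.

0.8185

Parallel (B and C): 1 − (1 − 0.726000)(1 − 0.824000) = 0.951776
Series (A and [0.951776]): 0.860000 × 0.951776 = 0.8185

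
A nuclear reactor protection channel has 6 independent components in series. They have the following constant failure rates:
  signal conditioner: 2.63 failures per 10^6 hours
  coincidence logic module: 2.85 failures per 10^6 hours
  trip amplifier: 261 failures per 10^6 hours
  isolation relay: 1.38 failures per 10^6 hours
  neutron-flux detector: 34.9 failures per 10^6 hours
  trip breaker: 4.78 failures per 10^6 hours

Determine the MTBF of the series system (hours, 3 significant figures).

3250

Series of exponential components: λ_sys = Σ λ_i
λ_sys = 0.00000263 + 0.00000285 + 0.000261 + 0.00000138 + 0.0000349 + 0.00000478 = 3.0754e-04 /h
MTBF = 1 / λ_sys = 3250 h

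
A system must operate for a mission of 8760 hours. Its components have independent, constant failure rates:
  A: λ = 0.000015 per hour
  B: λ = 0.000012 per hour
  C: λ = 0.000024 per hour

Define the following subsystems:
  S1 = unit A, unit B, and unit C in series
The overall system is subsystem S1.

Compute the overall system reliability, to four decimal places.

0.6397

R(A) = exp(−0.000015 × 8760) = 0.876867
R(B) = exp(−0.000012 × 8760) = 0.900216
R(C) = exp(−0.000024 × 8760) = 0.810390
Series (A, B, and C): 0.876867 × 0.900216 × 0.810390 = 0.6397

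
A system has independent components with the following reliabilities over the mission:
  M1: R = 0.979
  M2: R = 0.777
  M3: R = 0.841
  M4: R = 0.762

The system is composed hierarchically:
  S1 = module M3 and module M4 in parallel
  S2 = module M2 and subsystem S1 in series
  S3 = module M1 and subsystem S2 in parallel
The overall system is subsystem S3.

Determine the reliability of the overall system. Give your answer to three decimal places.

0.995

Parallel (M3 and M4): 1 − (1 − 0.84100)(1 − 0.76200) = 0.96216
Series (M2 and [0.96216]): 0.77700 × 0.96216 = 0.74760
Parallel (M1 and [0.74760]): 1 − (1 − 0.97900)(1 − 0.74760) = 0.995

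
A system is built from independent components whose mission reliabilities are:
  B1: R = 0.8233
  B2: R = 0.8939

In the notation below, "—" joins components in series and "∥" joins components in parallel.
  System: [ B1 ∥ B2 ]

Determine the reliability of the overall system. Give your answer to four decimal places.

Parallel (B1 and B2): 1 − (1 − 0.823300)(1 − 0.893900) = 0.9813

0.9813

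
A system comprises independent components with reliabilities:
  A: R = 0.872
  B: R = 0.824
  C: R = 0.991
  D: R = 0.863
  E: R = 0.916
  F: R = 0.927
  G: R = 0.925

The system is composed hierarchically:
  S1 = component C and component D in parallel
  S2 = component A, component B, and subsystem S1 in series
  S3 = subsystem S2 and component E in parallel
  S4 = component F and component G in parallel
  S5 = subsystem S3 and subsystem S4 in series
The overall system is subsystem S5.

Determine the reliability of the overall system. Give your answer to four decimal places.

0.9709

Parallel (C and D): 1 − (1 − 0.991000)(1 − 0.863000) = 0.998767
Series (A, B, and [0.998767]): 0.872000 × 0.824000 × 0.998767 = 0.717642
Parallel ([0.717642] and E): 1 − (1 − 0.717642)(1 − 0.916000) = 0.976282
Parallel (F and G): 1 − (1 − 0.927000)(1 − 0.925000) = 0.994525
Series ([0.976282] and [0.994525]): 0.976282 × 0.994525 = 0.9709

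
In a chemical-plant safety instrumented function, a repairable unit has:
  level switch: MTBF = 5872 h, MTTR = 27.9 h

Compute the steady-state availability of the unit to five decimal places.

0.99527

A(level switch) = MTBF/(MTBF+MTTR) = 5872/(5872+27.9) = 0.99527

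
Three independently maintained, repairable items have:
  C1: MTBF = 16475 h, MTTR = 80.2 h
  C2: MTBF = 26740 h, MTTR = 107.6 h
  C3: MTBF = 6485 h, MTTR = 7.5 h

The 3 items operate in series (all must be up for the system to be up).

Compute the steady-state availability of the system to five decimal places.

A(C1) = MTBF/(MTBF+MTTR) = 16475/(16475+80.2) = 0.995156
A(C2) = MTBF/(MTBF+MTTR) = 26740/(26740+107.6) = 0.995992
A(C3) = MTBF/(MTBF+MTTR) = 6485/(6485+7.5) = 0.998845
Series availability: 0.995156 × 0.995992 × 0.998845 = 0.99002

0.99002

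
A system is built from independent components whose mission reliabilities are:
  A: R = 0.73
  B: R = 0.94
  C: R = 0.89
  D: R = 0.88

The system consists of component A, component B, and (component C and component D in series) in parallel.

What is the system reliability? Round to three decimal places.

0.996

Series (C and D): 0.89000 × 0.88000 = 0.78320
Parallel (A, B, and [0.78320]): 1 − (1 − 0.73000)(1 − 0.94000)(1 − 0.78320) = 0.996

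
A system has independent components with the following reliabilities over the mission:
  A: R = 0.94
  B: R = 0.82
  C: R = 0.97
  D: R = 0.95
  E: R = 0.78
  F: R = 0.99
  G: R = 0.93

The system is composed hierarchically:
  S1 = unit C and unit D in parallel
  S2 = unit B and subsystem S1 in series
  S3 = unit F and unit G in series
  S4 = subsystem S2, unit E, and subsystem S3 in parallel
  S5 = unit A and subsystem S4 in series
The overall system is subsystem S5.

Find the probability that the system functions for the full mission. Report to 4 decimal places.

0.9370

Parallel (C and D): 1 − (1 − 0.970000)(1 − 0.950000) = 0.998500
Series (B and [0.998500]): 0.820000 × 0.998500 = 0.818770
Series (F and G): 0.990000 × 0.930000 = 0.920700
Parallel ([0.818770], E, and [0.920700]): 1 − (1 − 0.818770)(1 − 0.780000)(1 − 0.920700) = 0.996838
Series (A and [0.996838]): 0.940000 × 0.996838 = 0.9370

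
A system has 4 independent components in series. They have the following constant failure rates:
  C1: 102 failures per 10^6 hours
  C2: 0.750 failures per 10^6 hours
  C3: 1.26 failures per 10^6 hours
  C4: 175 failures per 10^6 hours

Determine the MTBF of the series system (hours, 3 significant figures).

3580

Series of exponential components: λ_sys = Σ λ_i
λ_sys = 0.000102 + 0.000000750 + 0.00000126 + 0.000175 = 2.7901e-04 /h
MTBF = 1 / λ_sys = 3580 h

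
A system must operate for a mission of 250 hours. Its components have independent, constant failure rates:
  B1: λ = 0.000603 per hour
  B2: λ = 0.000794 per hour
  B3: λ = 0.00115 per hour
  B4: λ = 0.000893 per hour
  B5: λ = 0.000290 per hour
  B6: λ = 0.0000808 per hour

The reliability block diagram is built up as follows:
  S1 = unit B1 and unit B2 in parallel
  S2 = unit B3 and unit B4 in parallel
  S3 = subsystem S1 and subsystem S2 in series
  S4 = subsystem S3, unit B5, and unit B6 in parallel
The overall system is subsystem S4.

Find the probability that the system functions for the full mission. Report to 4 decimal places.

0.9999

R(B1) = exp(−0.000603 × 250) = 0.860063
R(B2) = exp(−0.000794 × 250) = 0.819960
R(B3) = exp(−0.00115 × 250) = 0.750137
R(B4) = exp(−0.000893 × 250) = 0.799915
R(B5) = exp(−0.000290 × 250) = 0.930066
R(B6) = exp(−0.0000808 × 250) = 0.980003
Parallel (B1 and B2): 1 − (1 − 0.860063)(1 − 0.819960) = 0.974806
Parallel (B3 and B4): 1 − (1 − 0.750137)(1 − 0.799915) = 0.950006
Series ([0.974806] and [0.950006]): 0.974806 × 0.950006 = 0.926072
Parallel ([0.926072], B5, and B6): 1 − (1 − 0.926072)(1 − 0.930066)(1 − 0.980003) = 0.9999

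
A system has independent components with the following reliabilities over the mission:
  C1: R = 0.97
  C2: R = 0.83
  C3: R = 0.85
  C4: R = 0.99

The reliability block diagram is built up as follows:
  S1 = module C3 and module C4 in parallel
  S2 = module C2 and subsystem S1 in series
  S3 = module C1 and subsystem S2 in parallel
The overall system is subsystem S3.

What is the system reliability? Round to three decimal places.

Parallel (C3 and C4): 1 − (1 − 0.85000)(1 − 0.99000) = 0.99850
Series (C2 and [0.99850]): 0.83000 × 0.99850 = 0.82876
Parallel (C1 and [0.82876]): 1 − (1 − 0.97000)(1 − 0.82876) = 0.995

0.995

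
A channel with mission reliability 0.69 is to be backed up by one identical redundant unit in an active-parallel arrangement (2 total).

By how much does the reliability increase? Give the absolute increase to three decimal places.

0.214

R_before = 0.69
R_after = 1 − (1 − 0.69)^2 = 0.904
ΔR = 0.904 − 0.69 = 0.214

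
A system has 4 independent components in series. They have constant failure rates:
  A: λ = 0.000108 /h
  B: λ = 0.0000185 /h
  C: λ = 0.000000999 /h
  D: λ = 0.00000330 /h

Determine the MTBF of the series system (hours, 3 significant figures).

7650

Series of exponential components: λ_sys = Σ λ_i
λ_sys = 0.000108 + 0.0000185 + 0.000000999 + 0.00000330 = 1.3080e-04 /h
MTBF = 1 / λ_sys = 7650 h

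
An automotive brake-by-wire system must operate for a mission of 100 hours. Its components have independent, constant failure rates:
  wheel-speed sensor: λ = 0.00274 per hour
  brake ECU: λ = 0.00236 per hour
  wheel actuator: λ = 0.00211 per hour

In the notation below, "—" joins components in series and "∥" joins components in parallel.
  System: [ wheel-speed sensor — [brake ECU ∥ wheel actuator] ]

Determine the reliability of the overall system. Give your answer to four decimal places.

0.7299

R(wheel-speed sensor) = exp(−0.00274 × 100) = 0.760332
R(brake ECU) = exp(−0.00236 × 100) = 0.789781
R(wheel actuator) = exp(−0.00211 × 100) = 0.809774
Parallel (brake ECU and wheel actuator): 1 − (1 − 0.789781)(1 − 0.809774) = 0.960011
Series (wheel-speed sensor and [0.960011]): 0.760332 × 0.960011 = 0.7299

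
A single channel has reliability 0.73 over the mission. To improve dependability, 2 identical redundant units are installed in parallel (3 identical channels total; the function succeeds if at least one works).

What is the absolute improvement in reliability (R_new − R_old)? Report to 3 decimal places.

0.250

R_before = 0.73
R_after = 1 − (1 − 0.73)^3 = 0.980
ΔR = 0.980 − 0.73 = 0.250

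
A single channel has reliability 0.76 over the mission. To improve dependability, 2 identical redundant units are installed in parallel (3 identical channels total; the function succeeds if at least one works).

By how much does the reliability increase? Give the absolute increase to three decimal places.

0.226

R_before = 0.76
R_after = 1 − (1 − 0.76)^3 = 0.986
ΔR = 0.986 − 0.76 = 0.226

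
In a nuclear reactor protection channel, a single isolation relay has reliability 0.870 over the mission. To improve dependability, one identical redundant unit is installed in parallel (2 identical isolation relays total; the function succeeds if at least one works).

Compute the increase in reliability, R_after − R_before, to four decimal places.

0.1131

R_before = 0.870
R_after = 1 − (1 − 0.870)^2 = 0.9831
ΔR = 0.9831 − 0.870 = 0.1131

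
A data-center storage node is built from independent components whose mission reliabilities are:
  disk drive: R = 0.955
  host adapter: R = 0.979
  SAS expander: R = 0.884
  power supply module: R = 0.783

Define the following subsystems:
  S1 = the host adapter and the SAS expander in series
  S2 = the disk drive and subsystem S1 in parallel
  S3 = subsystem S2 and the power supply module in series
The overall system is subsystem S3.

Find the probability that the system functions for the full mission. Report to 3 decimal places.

0.778

Series (host adapter and SAS expander): 0.97900 × 0.88400 = 0.86544
Parallel (disk drive and [0.86544]): 1 − (1 − 0.95500)(1 − 0.86544) = 0.99394
Series ([0.99394] and power supply module): 0.99394 × 0.78300 = 0.778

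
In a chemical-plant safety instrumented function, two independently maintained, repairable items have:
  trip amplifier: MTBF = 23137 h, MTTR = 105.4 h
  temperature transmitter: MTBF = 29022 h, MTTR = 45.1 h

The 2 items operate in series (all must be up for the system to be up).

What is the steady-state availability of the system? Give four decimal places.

0.9939

A(trip amplifier) = MTBF/(MTBF+MTTR) = 23137/(23137+105.4) = 0.995465
A(temperature transmitter) = MTBF/(MTBF+MTTR) = 29022/(29022+45.1) = 0.998448
Series availability: 0.995465 × 0.998448 = 0.9939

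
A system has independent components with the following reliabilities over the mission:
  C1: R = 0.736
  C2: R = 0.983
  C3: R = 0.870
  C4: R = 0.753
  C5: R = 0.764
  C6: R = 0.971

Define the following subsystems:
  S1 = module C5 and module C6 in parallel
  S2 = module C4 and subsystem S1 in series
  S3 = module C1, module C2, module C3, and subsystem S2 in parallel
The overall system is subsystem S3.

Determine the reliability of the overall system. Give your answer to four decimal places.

Parallel (C5 and C6): 1 − (1 − 0.764000)(1 − 0.971000) = 0.993156
Series (C4 and [0.993156]): 0.753000 × 0.993156 = 0.747846
Parallel (C1, C2, C3, and [0.747846]): 1 − (1 − 0.736000)(1 − 0.983000)(1 − 0.870000)(1 − 0.747846) = 0.9999

0.9999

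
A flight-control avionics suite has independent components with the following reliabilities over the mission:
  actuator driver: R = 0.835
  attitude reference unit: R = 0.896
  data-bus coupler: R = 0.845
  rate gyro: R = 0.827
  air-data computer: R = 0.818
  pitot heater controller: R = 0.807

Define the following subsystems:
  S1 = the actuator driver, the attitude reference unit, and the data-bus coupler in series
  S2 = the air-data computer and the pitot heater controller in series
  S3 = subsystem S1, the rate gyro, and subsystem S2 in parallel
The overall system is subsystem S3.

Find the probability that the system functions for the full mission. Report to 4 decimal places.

Series (actuator driver, attitude reference unit, and data-bus coupler): 0.835000 × 0.896000 × 0.845000 = 0.632195
Series (air-data computer and pitot heater controller): 0.818000 × 0.807000 = 0.660126
Parallel ([0.632195], rate gyro, and [0.660126]): 1 − (1 − 0.632195)(1 − 0.827000)(1 − 0.660126) = 0.9784

0.9784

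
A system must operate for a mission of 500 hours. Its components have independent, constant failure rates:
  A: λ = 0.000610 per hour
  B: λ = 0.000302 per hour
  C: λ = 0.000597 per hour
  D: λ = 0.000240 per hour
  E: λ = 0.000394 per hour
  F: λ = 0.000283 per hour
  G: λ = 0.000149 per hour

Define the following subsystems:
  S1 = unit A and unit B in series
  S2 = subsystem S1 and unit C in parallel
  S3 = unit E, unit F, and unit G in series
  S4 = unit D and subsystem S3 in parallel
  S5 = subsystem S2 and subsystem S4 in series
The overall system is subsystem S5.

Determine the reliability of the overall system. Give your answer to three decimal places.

R(A) = exp(−0.000610 × 500) = 0.73712
R(B) = exp(−0.000302 × 500) = 0.85985
R(C) = exp(−0.000597 × 500) = 0.74193
R(D) = exp(−0.000240 × 500) = 0.88692
R(E) = exp(−0.000394 × 500) = 0.82119
R(F) = exp(−0.000283 × 500) = 0.86806
R(G) = exp(−0.000149 × 500) = 0.92821
Series (A and B): 0.73712 × 0.85985 = 0.63381
Parallel ([0.63381] and C): 1 − (1 − 0.63381)(1 − 0.74193) = 0.90550
Series (E, F, and G): 0.82119 × 0.86806 × 0.92821 = 0.66167
Parallel (D and [0.66167]): 1 − (1 − 0.88692)(1 − 0.66167) = 0.96174
Series ([0.90550] and [0.96174]): 0.90550 × 0.96174 = 0.871

0.871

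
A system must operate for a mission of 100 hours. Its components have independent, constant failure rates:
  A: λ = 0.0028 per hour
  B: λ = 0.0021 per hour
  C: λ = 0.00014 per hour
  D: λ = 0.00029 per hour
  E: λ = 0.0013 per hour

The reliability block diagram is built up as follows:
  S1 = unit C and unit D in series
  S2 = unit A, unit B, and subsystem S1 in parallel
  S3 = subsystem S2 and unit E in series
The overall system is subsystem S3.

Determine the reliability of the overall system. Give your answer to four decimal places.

R(A) = exp(−0.0028 × 100) = 0.755784
R(B) = exp(−0.0021 × 100) = 0.810584
R(C) = exp(−0.00014 × 100) = 0.986098
R(D) = exp(−0.00029 × 100) = 0.971416
R(E) = exp(−0.0013 × 100) = 0.878095
Series (C and D): 0.986098 × 0.971416 = 0.957911
Parallel (A, B, and [0.957911]): 1 − (1 − 0.755784)(1 − 0.810584)(1 − 0.957911) = 0.998053
Series ([0.998053] and E): 0.998053 × 0.878095 = 0.8764

0.8764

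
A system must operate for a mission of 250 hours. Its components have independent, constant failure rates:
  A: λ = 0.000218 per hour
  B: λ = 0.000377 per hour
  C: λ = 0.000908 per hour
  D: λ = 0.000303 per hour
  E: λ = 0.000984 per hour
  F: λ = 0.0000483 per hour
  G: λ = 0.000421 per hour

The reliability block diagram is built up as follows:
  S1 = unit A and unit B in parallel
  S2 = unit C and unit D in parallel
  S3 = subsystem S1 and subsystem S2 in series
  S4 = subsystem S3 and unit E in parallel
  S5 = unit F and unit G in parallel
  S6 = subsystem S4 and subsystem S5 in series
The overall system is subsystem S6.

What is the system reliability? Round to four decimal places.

R(A) = exp(−0.000218 × 250) = 0.946959
R(B) = exp(−0.000377 × 250) = 0.910055
R(C) = exp(−0.000908 × 250) = 0.796921
R(D) = exp(−0.000303 × 250) = 0.927048
R(E) = exp(−0.000984 × 250) = 0.781922
R(F) = exp(−0.0000483 × 250) = 0.987998
R(G) = exp(−0.000421 × 250) = 0.900099
Parallel (A and B): 1 − (1 − 0.946959)(1 − 0.910055) = 0.995229
Parallel (C and D): 1 − (1 − 0.796921)(1 − 0.927048) = 0.985185
Series ([0.995229] and [0.985185]): 0.995229 × 0.985185 = 0.980485
Parallel ([0.980485] and E): 1 − (1 − 0.980485)(1 − 0.781922) = 0.995744
Parallel (F and G): 1 − (1 − 0.987998)(1 − 0.900099) = 0.998801
Series ([0.995744] and [0.998801]): 0.995744 × 0.998801 = 0.9946

0.9946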